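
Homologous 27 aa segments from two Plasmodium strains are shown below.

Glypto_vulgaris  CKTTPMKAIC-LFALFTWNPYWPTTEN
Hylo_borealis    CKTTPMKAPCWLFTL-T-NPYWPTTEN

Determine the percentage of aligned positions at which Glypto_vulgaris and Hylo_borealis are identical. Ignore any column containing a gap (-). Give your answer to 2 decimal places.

91.67%

Excluding the 3 gap columns leaves 24 comparable sites.
Differing sites — 9:I/P; 14:A/T.
22 of the 24 comparable sites match, so the percent identity is 22/24 × 100 = 91.67%.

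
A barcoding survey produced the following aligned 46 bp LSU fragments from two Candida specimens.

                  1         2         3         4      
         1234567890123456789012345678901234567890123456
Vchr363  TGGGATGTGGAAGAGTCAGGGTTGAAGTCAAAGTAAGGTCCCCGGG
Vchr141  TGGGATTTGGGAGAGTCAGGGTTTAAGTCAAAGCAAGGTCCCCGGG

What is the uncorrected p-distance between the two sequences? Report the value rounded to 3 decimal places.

Mismatches occur at site 7 (G→T), site 11 (A→G), site 24 (G→T), site 34 (T→C).
There are 4 differences over 46 sites, so p = 4/46 = 0.087.

0.087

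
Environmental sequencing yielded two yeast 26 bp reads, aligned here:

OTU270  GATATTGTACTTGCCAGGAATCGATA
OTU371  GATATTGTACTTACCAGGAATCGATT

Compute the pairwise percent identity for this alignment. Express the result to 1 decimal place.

92.3%

Differing sites — 13:G/A; 26:A/T.
24 of the 26 sites match, so the percent identity is 24/26 × 100 = 92.3%.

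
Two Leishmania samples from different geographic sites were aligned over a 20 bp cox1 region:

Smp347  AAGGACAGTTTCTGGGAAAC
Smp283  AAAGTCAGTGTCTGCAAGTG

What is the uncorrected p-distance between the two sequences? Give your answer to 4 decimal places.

0.4000

Differing sites — 3:G/A; 5:A/T; 10:T/G; 15:G/C; 16:G/A; 18:A/G; 19:A/T; 20:C/G.
There are 8 differences over 20 sites, so p = 8/20 = 0.4000.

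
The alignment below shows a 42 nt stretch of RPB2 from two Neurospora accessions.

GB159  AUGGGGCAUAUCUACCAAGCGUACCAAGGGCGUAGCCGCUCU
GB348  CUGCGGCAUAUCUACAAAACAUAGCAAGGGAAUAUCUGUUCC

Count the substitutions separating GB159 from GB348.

The sequences differ at positions 1 (A/C), 4 (G/C), 16 (C/A), 19 (G/A), 21 (G/A), 24 (C/G), 31 (C/A), 32 (G/A), 35 (G/U), 37 (C/U), 39 (C/U), 42 (U/C).
That gives 12 mismatches out of 42 aligned sites, so the Hamming distance is 12.

12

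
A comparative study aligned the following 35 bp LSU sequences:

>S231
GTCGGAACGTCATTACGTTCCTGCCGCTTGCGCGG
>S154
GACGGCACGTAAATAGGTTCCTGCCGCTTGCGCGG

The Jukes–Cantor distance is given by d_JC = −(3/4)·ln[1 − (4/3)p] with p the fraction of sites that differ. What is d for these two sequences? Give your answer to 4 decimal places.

0.1585

The sequences differ at positions 2 (T/A), 6 (A/C), 11 (C/A), 13 (T/A), 16 (C/G).
p = 5/35 = 0.142857.
d = −0.75 · ln(1 − (4/3)·0.142857) = −0.75 · ln(0.809524) = −0.75 · (-0.211309) = 0.1585.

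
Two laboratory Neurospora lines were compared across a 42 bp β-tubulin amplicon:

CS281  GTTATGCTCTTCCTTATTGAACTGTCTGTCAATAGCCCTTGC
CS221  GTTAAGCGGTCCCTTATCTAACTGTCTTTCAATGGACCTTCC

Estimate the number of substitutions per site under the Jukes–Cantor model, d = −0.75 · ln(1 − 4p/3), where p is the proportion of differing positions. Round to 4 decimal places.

The sequences differ at positions 5 (T/A), 8 (T/G), 9 (C/G), 11 (T/C), 18 (T/C), 19 (G/T), 28 (G/T), 34 (A/G), 36 (C/A), 41 (G/C).
p = 10/42 = 0.238095.
d = −0.75 · ln(1 − (4/3)·0.238095) = −0.75 · ln(0.682540) = −0.75 · (-0.381934) = 0.2865.

0.2865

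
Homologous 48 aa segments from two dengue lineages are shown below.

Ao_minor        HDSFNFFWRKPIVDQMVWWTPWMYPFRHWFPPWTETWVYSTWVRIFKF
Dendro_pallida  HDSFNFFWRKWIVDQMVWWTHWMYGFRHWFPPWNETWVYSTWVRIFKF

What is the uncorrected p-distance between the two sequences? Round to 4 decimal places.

0.0833

The sequences differ at positions 11 (P/W), 21 (P/H), 25 (P/G), 34 (T/N).
There are 4 differences over 48 sites, so p = 4/48 = 0.0833.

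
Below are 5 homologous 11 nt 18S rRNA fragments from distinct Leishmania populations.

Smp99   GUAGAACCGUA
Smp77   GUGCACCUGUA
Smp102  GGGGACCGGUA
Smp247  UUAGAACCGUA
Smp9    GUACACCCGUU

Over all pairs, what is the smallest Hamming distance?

Pairwise Hamming distances:
  Smp99 vs Smp77: 4
  Smp99 vs Smp102: 4
  Smp99 vs Smp247: 1
  Smp99 vs Smp9: 3
  Smp77 vs Smp102: 3
  Smp77 vs Smp247: 5
  Smp77 vs Smp9: 3
  Smp102 vs Smp247: 5
  Smp102 vs Smp9: 5
  Smp247 vs Smp9: 4
The smallest is 1, between Smp99 and Smp247.

1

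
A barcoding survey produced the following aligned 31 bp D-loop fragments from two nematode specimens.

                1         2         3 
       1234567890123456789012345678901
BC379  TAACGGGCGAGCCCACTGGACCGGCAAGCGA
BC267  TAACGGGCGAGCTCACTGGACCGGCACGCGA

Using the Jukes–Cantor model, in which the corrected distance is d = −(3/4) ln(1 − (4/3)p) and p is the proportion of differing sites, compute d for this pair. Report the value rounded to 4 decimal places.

Mismatches occur at site 13 (C→T), site 27 (A→C).
p = 2/31 = 0.064516.
d = −0.75 · ln(1 − (4/3)·0.064516) = −0.75 · ln(0.913979) = −0.75 · (-0.089948) = 0.0675.

0.0675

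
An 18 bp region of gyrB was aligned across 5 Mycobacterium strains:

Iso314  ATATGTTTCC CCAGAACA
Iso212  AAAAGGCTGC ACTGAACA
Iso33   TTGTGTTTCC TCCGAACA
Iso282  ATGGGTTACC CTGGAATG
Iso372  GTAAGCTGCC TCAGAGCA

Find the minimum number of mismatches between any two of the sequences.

Pairwise Hamming distances:
  Iso314 vs Iso212: 7
  Iso314 vs Iso33: 4
  Iso314 vs Iso282: 7
  Iso314 vs Iso372: 6
  Iso212 vs Iso33: 9
  Iso212 vs Iso282: 12
  Iso212 vs Iso372: 9
  Iso33 vs Iso282: 8
  Iso33 vs Iso372: 7
  Iso282 vs Iso372: 11
The smallest is 4, between Iso314 and Iso33.

4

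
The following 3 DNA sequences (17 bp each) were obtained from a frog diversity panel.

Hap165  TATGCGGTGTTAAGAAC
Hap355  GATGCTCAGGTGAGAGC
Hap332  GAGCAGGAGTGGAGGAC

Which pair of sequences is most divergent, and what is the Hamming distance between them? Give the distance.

Pairwise Hamming distances:
  Hap165 vs Hap355: 7
  Hap165 vs Hap332: 8
  Hap355 vs Hap332: 9
The largest is 9, between Hap355 and Hap332.

9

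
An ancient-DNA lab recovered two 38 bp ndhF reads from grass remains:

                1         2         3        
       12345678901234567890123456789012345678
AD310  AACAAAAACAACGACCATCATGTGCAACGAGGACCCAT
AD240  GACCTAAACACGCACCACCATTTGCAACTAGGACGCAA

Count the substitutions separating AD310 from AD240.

11

Differing sites — 1:A/G; 4:A/C; 5:A/T; 11:A/C; 12:C/G; 13:G/C; 18:T/C; 22:G/T; 29:G/T; 35:C/G; 38:T/A.
That gives 11 mismatches out of 38 aligned sites, so the Hamming distance is 11.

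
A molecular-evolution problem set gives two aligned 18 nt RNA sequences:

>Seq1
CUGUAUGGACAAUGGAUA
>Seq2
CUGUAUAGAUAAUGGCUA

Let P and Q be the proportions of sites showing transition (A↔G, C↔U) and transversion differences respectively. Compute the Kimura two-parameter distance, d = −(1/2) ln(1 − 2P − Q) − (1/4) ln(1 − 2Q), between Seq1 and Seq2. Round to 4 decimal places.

0.1922

The sequences differ at positions 7 (G/A, transition), 10 (C/U, transition), 16 (A/C, transversion).
Of the 3 differences, 2 transitions and 1 transversion over 18 sites: P = 2/18 = 0.111111, Q = 1/18 = 0.055556.
d = −0.5·ln(0.722222) − 0.25·ln(0.888888) = −0.5·(-0.325423) − 0.25·(-0.117784) = 0.1922.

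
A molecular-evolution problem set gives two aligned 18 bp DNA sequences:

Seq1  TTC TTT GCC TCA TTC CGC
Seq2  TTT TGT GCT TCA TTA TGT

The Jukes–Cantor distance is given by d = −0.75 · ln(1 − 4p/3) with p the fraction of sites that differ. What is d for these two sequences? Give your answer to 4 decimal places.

Mismatches occur at site 3 (C/T), site 5 (T/G), site 9 (C/T), site 15 (C/A), site 16 (C/T), site 18 (C/T).
p = 6/18 = 0.333333.
d = −0.75 · ln(1 − (4/3)·0.333333) = −0.75 · ln(0.555556) = −0.75 · (-0.587786) = 0.4408.

0.4408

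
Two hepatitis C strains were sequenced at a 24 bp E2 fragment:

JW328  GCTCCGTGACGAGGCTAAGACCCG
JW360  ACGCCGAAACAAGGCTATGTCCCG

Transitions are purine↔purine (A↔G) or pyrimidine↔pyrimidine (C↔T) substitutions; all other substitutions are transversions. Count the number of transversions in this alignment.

4

The sequences differ at positions 1 (G/A, transition), 3 (T/G, transversion), 7 (T/A, transversion), 8 (G/A, transition), 11 (G/A, transition), 18 (A/T, transversion), 20 (A/T, transversion).
Of the 7 differences, 3 transitions and 4 transversions, so the answer is 4.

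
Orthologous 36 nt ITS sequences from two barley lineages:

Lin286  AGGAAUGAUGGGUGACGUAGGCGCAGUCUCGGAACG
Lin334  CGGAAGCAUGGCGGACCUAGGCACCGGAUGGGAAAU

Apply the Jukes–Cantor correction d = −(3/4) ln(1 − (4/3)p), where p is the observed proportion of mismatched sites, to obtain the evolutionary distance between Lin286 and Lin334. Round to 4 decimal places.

0.4926

The sequences differ at positions 1 (A/C), 6 (U/G), 7 (G/C), 12 (G/C), 13 (U/G), 17 (G/C), 23 (G/A), 25 (A/C), 27 (U/G), 28 (C/A), 30 (C/G), 35 (C/A), 36 (G/U).
p = 13/36 = 0.361111.
d = −0.75 · ln(1 − (4/3)·0.361111) = −0.75 · ln(0.518519) = −0.75 · (-0.656779) = 0.4926.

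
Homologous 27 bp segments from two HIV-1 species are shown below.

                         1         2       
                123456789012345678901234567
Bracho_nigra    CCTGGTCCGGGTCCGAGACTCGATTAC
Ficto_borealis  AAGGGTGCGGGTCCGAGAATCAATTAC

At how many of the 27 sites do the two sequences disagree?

Mismatches occur at site 1 (C→A), site 2 (C→A), site 3 (T→G), site 7 (C→G), site 19 (C→A), site 22 (G→A).
That gives 6 mismatches out of 27 aligned sites, so the Hamming distance is 6.

6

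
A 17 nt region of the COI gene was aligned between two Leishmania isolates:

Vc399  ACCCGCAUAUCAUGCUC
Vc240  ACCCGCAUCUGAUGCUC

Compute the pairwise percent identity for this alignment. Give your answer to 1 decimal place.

Differing sites — 9:A/C; 11:C/G.
15 of the 17 sites match, so the percent identity is 15/17 × 100 = 88.2%.

88.2%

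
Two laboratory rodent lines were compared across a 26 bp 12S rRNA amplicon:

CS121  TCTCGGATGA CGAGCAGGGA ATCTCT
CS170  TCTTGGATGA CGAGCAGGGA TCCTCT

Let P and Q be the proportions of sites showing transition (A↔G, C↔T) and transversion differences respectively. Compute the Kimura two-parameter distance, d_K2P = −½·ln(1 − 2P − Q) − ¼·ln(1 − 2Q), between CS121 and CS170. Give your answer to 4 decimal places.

The sequences differ at positions 4 (C/T, transition), 21 (A/T, transversion), 22 (T/C, transition).
Of the 3 differences, 2 transitions and 1 transversion over 26 sites: P = 2/26 = 0.076923, Q = 1/26 = 0.038462.
d = −0.5·ln(0.807692) − 0.25·ln(0.923076) = −0.5·(-0.213574) − 0.25·(-0.080044) = 0.1268.

0.1268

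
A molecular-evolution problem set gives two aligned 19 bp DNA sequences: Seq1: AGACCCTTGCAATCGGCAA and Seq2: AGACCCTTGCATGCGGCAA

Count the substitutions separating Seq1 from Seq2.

Differing sites — 12:A/T; 13:T/G.
That gives 2 mismatches out of 19 aligned sites, so the Hamming distance is 2.

2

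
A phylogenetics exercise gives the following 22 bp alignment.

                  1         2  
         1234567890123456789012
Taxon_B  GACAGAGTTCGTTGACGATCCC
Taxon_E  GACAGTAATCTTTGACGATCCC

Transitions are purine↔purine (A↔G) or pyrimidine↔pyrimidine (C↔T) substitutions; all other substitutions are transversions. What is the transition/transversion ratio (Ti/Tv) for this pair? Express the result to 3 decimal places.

0.333

Mismatches occur at site 6 (A↔T, transversion), site 7 (G↔A, transition), site 8 (T↔A, transversion), site 11 (G↔T, transversion).
Of the 4 differences, 1 transition and 3 transversions, so Ti/Tv = 1/3 = 0.333.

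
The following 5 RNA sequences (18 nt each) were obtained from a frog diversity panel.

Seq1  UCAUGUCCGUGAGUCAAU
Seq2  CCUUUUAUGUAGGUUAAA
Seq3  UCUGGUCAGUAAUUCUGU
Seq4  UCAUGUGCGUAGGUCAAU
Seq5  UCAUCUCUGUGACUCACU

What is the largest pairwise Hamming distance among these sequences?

Pairwise Hamming distances:
  Seq1 vs Seq2: 9
  Seq1 vs Seq3: 7
  Seq1 vs Seq4: 3
  Seq1 vs Seq5: 4
  Seq2 vs Seq3: 11
  Seq2 vs Seq4: 7
  Seq2 vs Seq5: 10
  Seq3 vs Seq4: 8
  Seq3 vs Seq5: 8
  Seq4 vs Seq5: 7
The largest is 11, between Seq2 and Seq3.

11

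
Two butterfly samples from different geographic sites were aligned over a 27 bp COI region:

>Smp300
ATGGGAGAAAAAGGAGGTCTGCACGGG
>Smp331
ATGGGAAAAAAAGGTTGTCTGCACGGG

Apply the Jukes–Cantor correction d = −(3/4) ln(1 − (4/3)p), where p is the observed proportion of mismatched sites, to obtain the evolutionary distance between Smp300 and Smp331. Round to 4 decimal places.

Mismatches occur at site 7 (G→A), site 15 (A→T), site 16 (G→T).
p = 3/27 = 0.111111.
d = −0.75 · ln(1 − (4/3)·0.111111) = −0.75 · ln(0.851852) = −0.75 · (-0.160342) = 0.1203.

0.1203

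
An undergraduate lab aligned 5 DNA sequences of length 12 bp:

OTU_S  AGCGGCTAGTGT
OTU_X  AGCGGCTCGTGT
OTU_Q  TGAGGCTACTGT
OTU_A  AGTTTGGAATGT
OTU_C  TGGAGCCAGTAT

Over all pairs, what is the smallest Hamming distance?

Pairwise Hamming distances:
  OTU_S vs OTU_X: 1
  OTU_S vs OTU_Q: 3
  OTU_S vs OTU_A: 6
  OTU_S vs OTU_C: 5
  OTU_X vs OTU_Q: 4
  OTU_X vs OTU_A: 7
  OTU_X vs OTU_C: 6
  OTU_Q vs OTU_A: 7
  OTU_Q vs OTU_C: 5
  OTU_A vs OTU_C: 8
The smallest is 1, between OTU_S and OTU_X.

1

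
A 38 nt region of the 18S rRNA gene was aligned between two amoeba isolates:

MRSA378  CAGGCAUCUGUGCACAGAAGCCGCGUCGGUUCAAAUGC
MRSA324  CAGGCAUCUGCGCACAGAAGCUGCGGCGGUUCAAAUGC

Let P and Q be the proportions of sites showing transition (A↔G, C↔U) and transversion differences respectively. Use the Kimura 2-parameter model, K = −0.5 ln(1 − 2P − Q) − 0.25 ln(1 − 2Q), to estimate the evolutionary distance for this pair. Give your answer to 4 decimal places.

The sequences differ at positions 11 (U/C, transition), 22 (C/U, transition), 26 (U/G, transversion).
Of the 3 differences, 2 transitions and 1 transversion over 38 sites: P = 2/38 = 0.052632, Q = 1/38 = 0.026316.
d = −0.5·ln(0.868420) − 0.25·ln(0.947368) = −0.5·(-0.141080) − 0.25·(-0.054068) = 0.0841.

0.0841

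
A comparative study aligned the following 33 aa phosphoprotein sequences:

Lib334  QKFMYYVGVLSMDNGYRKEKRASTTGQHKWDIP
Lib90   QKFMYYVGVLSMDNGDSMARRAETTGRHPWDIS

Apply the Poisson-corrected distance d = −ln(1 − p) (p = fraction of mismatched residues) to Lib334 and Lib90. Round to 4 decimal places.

Differing sites — 16:Y/D; 17:R/S; 18:K/M; 19:E/A; 20:K/R; 23:S/E; 27:Q/R; 29:K/P; 33:P/S.
p = 9/33 = 0.272727.
d = −ln(1 − 0.272727) = −ln(0.727273) = 0.3185.

0.3185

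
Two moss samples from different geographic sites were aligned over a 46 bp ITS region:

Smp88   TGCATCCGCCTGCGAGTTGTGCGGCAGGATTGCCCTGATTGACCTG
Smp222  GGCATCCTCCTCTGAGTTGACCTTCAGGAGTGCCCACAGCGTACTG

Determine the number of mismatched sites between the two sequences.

The sequences differ at positions 1 (T/G), 8 (G/T), 12 (G/C), 13 (C/T), 20 (T/A), 21 (G/C), 23 (G/T), 24 (G/T), 30 (T/G), 36 (T/A), 37 (G/C), 39 (T/G), 40 (T/C), 42 (A/T), 43 (C/A).
That gives 15 mismatches out of 46 aligned sites, so the Hamming distance is 15.

15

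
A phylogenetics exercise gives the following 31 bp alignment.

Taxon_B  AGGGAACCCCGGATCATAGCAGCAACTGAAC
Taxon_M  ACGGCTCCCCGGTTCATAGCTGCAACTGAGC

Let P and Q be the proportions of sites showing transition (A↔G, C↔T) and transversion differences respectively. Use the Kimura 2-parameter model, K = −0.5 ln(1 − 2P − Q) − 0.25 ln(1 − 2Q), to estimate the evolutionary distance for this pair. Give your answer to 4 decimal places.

Differing sites — 2:G/C (Tv); 5:A/C (Tv); 6:A/T (Tv); 13:A/T (Tv); 21:A/T (Tv); 30:A/G (Ti).
Of the 6 differences, 1 transition and 5 transversions over 31 sites: P = 1/31 = 0.032258, Q = 5/31 = 0.161290.
d = −0.5·ln(0.774194) − 0.25·ln(0.677420) = −0.5·(-0.255933) − 0.25·(-0.389464) = 0.2253.

0.2253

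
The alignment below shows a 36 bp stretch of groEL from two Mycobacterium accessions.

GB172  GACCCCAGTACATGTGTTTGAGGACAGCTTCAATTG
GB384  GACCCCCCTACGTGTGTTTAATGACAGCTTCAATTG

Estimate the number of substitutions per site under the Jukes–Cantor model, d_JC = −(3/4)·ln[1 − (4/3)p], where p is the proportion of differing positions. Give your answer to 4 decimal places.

0.1536

The sequences differ at positions 7 (A/C), 8 (G/C), 12 (A/G), 20 (G/A), 22 (G/T).
p = 5/36 = 0.138889.
d = −0.75 · ln(1 − (4/3)·0.138889) = −0.75 · ln(0.814815) = −0.75 · (-0.204794) = 0.1536.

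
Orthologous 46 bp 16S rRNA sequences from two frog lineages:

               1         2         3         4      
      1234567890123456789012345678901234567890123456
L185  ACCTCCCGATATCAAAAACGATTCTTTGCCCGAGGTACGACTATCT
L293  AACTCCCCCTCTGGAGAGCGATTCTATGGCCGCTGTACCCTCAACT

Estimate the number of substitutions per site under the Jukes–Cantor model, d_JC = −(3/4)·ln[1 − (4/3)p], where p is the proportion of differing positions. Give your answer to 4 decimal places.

0.5091

Mismatches occur at site 2 (C↔A), site 8 (G↔C), site 9 (A↔C), site 11 (A↔C), site 13 (C↔G), site 14 (A↔G), site 16 (A↔G), site 18 (A↔G), site 26 (T↔A), site 29 (C↔G), site 33 (A↔C), site 34 (G↔T), site 39 (G↔C), site 40 (A↔C), site 41 (C↔T), site 42 (T↔C), site 44 (T↔A).
p = 17/46 = 0.369565.
d = −0.75 · ln(1 − (4/3)·0.369565) = −0.75 · ln(0.507247) = −0.75 · (-0.678757) = 0.5091.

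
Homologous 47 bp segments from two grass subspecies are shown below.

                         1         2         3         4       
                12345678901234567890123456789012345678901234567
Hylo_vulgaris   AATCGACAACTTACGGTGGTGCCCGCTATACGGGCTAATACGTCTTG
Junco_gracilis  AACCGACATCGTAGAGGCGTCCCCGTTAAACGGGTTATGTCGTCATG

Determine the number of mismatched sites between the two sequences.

Differing sites — 3:T/C; 9:A/T; 11:T/G; 14:C/G; 15:G/A; 17:T/G; 18:G/C; 21:G/C; 26:C/T; 29:T/A; 35:C/T; 38:A/T; 39:T/G; 40:A/T; 45:T/A.
That gives 15 mismatches out of 47 aligned sites, so the Hamming distance is 15.

15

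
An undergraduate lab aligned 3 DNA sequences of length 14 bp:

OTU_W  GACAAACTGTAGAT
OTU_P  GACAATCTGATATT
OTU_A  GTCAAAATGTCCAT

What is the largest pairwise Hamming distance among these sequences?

7

Pairwise Hamming distances:
  OTU_W vs OTU_P: 5
  OTU_W vs OTU_A: 4
  OTU_P vs OTU_A: 7
The largest is 7, between OTU_P and OTU_A.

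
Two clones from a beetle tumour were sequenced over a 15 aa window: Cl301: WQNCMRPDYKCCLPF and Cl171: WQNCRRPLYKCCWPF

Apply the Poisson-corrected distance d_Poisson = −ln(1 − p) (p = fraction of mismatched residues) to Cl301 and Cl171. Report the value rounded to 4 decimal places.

0.2231

Mismatches occur at site 5 (M/R), site 8 (D/L), site 13 (L/W).
p = 3/15 = 0.200000.
d = −ln(1 − 0.200000) = −ln(0.800000) = 0.2231.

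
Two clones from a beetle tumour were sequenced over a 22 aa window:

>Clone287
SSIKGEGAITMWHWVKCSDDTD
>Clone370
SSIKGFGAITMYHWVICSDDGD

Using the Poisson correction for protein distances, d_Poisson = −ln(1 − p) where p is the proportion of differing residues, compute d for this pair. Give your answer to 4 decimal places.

0.2007

The sequences differ at positions 6 (E/F), 12 (W/Y), 16 (K/I), 21 (T/G).
p = 4/22 = 0.181818.
d = −ln(1 − 0.181818) = −ln(0.818182) = 0.2007.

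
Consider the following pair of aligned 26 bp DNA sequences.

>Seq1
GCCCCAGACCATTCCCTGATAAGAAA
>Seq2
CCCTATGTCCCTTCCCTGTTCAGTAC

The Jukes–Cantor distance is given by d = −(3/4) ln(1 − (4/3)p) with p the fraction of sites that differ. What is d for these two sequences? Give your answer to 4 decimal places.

0.5393

Mismatches occur at site 1 (G↔C), site 4 (C↔T), site 5 (C↔A), site 6 (A↔T), site 8 (A↔T), site 11 (A↔C), site 19 (A↔T), site 21 (A↔C), site 24 (A↔T), site 26 (A↔C).
p = 10/26 = 0.384615.
d = −0.75 · ln(1 − (4/3)·0.384615) = −0.75 · ln(0.487180) = −0.75 · (-0.719122) = 0.5393.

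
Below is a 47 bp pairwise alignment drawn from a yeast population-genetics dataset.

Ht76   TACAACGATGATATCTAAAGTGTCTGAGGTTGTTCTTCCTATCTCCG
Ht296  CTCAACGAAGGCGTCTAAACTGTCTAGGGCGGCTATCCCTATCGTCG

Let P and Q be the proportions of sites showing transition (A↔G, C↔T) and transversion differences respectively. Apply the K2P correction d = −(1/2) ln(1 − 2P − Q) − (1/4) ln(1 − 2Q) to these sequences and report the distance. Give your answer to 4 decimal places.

Differing sites — 1:T/C (Ti); 2:A/T (Tv); 9:T/A (Tv); 11:A/G (Ti); 12:T/C (Ti); 13:A/G (Ti); 20:G/C (Tv); 26:G/A (Ti); 27:A/G (Ti); 30:T/C (Ti); 31:T/G (Tv); 33:T/C (Ti); 35:C/A (Tv); 37:T/C (Ti); 44:T/G (Tv); 45:C/T (Ti).
Of the 16 differences, 10 transitions and 6 transversions over 47 sites: P = 10/47 = 0.212766, Q = 6/47 = 0.127660.
d = −0.5·ln(0.446808) − 0.25·ln(0.744680) = −0.5·(-0.805626) − 0.25·(-0.294801) = 0.4765.

0.4765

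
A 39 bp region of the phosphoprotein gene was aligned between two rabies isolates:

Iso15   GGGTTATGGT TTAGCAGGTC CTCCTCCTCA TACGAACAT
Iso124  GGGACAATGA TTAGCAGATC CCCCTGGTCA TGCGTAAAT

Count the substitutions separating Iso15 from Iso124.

Differing sites — 4:T/A; 5:T/C; 7:T/A; 8:G/T; 10:T/A; 18:G/A; 22:T/C; 26:C/G; 27:C/G; 32:A/G; 35:A/T; 37:C/A.
That gives 12 mismatches out of 39 aligned sites, so the Hamming distance is 12.

12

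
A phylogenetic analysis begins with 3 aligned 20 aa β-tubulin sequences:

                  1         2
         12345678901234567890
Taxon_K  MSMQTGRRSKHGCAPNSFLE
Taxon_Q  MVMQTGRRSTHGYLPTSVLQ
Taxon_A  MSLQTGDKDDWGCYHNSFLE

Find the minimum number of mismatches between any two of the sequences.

Pairwise Hamming distances:
  Taxon_K vs Taxon_Q: 7
  Taxon_K vs Taxon_A: 8
  Taxon_Q vs Taxon_A: 13
The smallest is 7, between Taxon_K and Taxon_Q.

7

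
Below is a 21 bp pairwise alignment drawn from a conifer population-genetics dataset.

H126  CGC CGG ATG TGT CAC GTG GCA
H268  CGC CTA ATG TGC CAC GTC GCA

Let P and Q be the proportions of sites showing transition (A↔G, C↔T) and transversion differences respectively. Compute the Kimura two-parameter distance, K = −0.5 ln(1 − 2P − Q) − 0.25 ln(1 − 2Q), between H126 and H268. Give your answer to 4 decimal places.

The sequences differ at positions 5 (G/T, transversion), 6 (G/A, transition), 12 (T/C, transition), 18 (G/C, transversion).
Of the 4 differences, 2 transitions and 2 transversions over 21 sites: P = 2/21 = 0.095238, Q = 2/21 = 0.095238.
d = −0.5·ln(0.714286) − 0.25·ln(0.809524) = −0.5·(-0.336472) − 0.25·(-0.211309) = 0.2211.

0.2211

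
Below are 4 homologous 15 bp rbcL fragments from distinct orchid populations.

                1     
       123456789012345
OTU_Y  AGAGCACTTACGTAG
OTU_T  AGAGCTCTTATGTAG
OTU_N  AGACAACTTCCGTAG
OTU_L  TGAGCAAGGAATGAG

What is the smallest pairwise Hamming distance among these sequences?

2

Pairwise Hamming distances:
  OTU_Y vs OTU_T: 2
  OTU_Y vs OTU_N: 3
  OTU_Y vs OTU_L: 7
  OTU_T vs OTU_N: 5
  OTU_T vs OTU_L: 8
  OTU_N vs OTU_L: 10
The smallest is 2, between OTU_Y and OTU_T.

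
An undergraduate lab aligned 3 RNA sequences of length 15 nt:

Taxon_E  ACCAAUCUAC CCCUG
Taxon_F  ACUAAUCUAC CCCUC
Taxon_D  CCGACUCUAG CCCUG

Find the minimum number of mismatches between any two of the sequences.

Pairwise Hamming distances:
  Taxon_E vs Taxon_F: 2
  Taxon_E vs Taxon_D: 4
  Taxon_F vs Taxon_D: 5
The smallest is 2, between Taxon_E and Taxon_F.

2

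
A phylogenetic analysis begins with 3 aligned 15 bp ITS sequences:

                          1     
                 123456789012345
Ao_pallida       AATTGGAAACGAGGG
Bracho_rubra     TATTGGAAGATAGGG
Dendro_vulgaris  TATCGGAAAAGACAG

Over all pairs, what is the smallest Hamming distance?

Pairwise Hamming distances:
  Ao_pallida vs Bracho_rubra: 4
  Ao_pallida vs Dendro_vulgaris: 5
  Bracho_rubra vs Dendro_vulgaris: 5
The smallest is 4, between Ao_pallida and Bracho_rubra.

4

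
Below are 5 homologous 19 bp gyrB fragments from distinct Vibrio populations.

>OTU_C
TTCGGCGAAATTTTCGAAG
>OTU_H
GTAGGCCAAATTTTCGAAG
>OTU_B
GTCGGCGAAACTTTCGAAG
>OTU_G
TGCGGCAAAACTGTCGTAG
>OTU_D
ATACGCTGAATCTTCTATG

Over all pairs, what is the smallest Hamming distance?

Pairwise Hamming distances:
  OTU_C vs OTU_H: 3
  OTU_C vs OTU_B: 2
  OTU_C vs OTU_G: 5
  OTU_C vs OTU_D: 8
  OTU_H vs OTU_B: 3
  OTU_H vs OTU_G: 7
  OTU_H vs OTU_D: 7
  OTU_B vs OTU_G: 5
  OTU_B vs OTU_D: 9
  OTU_G vs OTU_D: 12
The smallest is 2, between OTU_C and OTU_B.

2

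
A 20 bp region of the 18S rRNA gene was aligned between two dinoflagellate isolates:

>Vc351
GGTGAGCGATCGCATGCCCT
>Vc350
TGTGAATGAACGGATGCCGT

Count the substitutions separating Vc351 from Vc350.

Differing sites — 1:G/T; 6:G/A; 7:C/T; 10:T/A; 13:C/G; 19:C/G.
That gives 6 mismatches out of 20 aligned sites, so the Hamming distance is 6.

6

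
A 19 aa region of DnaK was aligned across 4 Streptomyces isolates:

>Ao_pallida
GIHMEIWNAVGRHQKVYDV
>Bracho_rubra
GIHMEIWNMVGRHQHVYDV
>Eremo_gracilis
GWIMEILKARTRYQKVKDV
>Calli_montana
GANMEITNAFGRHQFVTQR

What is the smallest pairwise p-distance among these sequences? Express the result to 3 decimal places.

Pairwise Hamming distances:
  Ao_pallida vs Bracho_rubra: 2
  Ao_pallida vs Eremo_gracilis: 8
  Ao_pallida vs Calli_montana: 8
  Bracho_rubra vs Eremo_gracilis: 10
  Bracho_rubra vs Calli_montana: 9
  Eremo_gracilis vs Calli_montana: 11
The smallest is 2 mismatches, between Ao_pallida and Bracho_rubra; p = 2/19 = 0.105.

0.105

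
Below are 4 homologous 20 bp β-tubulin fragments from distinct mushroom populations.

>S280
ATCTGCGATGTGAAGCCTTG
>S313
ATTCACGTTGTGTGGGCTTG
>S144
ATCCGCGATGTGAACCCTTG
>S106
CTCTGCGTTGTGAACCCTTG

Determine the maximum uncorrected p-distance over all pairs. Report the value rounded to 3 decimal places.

0.400

Pairwise Hamming distances:
  S280 vs S313: 7
  S280 vs S144: 2
  S280 vs S106: 3
  S313 vs S144: 7
  S313 vs S106: 8
  S144 vs S106: 3
The largest is 8 mismatches, between S313 and S106; p = 8/20 = 0.400.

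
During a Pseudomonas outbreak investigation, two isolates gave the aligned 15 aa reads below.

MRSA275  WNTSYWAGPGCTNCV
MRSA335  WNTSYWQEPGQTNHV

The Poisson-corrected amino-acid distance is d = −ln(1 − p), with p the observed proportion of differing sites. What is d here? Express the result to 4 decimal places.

Differing sites — 7:A/Q; 8:G/E; 11:C/Q; 14:C/H.
p = 4/15 = 0.266667.
d = −ln(1 − 0.266667) = −ln(0.733333) = 0.3102.

0.3102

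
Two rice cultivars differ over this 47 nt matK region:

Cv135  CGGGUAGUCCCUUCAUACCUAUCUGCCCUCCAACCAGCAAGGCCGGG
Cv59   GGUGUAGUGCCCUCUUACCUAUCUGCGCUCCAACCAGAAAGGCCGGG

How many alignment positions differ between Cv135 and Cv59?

The sequences differ at positions 1 (C/G), 3 (G/U), 9 (C/G), 12 (U/C), 15 (A/U), 27 (C/G), 38 (C/A).
That gives 7 mismatches out of 47 aligned sites, so the Hamming distance is 7.

7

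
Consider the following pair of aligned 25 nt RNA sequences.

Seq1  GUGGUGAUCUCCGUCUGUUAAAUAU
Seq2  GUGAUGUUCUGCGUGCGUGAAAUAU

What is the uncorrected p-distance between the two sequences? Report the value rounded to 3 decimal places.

The sequences differ at positions 4 (G/A), 7 (A/U), 11 (C/G), 15 (C/G), 16 (U/C), 19 (U/G).
There are 6 differences over 25 sites, so p = 6/25 = 0.240.

0.240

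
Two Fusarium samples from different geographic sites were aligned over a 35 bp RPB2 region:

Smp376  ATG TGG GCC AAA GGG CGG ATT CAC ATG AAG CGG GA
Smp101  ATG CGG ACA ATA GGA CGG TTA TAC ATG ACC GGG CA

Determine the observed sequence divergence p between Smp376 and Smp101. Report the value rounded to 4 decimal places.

Differing sites — 4:T/C; 7:G/A; 9:C/A; 11:A/T; 15:G/A; 19:A/T; 21:T/A; 22:C/T; 29:A/C; 30:G/C; 31:C/G; 34:G/C.
There are 12 differences over 35 sites, so p = 12/35 = 0.3429.

0.3429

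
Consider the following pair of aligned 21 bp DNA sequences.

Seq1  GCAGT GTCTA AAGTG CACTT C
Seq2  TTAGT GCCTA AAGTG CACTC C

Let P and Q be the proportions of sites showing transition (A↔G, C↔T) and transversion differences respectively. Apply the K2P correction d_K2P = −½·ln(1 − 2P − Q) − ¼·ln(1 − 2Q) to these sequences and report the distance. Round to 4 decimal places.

Differing sites — 1:G/T (Tv); 2:C/T (Ti); 7:T/C (Ti); 20:T/C (Ti).
Of the 4 differences, 3 transitions and 1 transversion over 21 sites: P = 3/21 = 0.142857, Q = 1/21 = 0.047619.
d = −0.5·ln(0.666667) − 0.25·ln(0.904762) = −0.5·(-0.405465) − 0.25·(-0.100083) = 0.2278.

0.2278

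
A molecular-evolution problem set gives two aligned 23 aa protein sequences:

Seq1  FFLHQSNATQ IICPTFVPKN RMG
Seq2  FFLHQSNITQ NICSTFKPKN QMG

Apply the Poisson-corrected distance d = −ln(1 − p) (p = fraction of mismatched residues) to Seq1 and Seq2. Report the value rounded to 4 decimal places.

Mismatches occur at site 8 (A↔I), site 11 (I↔N), site 14 (P↔S), site 17 (V↔K), site 21 (R↔Q).
p = 5/23 = 0.217391.
d = −ln(1 − 0.217391) = −ln(0.782609) = 0.2451.

0.2451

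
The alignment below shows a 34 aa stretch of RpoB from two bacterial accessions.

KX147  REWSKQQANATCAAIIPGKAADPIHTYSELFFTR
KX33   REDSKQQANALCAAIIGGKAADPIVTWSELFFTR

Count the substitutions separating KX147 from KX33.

5

Mismatches occur at site 3 (W/D), site 11 (T/L), site 17 (P/G), site 25 (H/V), site 27 (Y/W).
That gives 5 mismatches out of 34 aligned sites, so the Hamming distance is 5.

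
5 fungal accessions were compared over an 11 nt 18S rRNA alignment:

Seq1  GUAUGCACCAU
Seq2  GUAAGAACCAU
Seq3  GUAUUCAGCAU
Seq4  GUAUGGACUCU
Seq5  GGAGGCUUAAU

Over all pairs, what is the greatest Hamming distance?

Pairwise Hamming distances:
  Seq1 vs Seq2: 2
  Seq1 vs Seq3: 2
  Seq1 vs Seq4: 3
  Seq1 vs Seq5: 5
  Seq2 vs Seq3: 4
  Seq2 vs Seq4: 4
  Seq2 vs Seq5: 6
  Seq3 vs Seq4: 5
  Seq3 vs Seq5: 6
  Seq4 vs Seq5: 7
The largest is 7, between Seq4 and Seq5.

7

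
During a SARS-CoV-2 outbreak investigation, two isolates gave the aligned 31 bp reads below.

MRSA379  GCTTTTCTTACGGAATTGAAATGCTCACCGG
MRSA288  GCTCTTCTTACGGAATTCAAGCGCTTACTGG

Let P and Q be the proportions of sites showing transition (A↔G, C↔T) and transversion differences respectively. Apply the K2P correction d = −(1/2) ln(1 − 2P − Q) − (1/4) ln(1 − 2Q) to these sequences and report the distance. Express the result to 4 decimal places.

Differing sites — 4:T/C (Ti); 18:G/C (Tv); 21:A/G (Ti); 22:T/C (Ti); 26:C/T (Ti); 29:C/T (Ti).
Of the 6 differences, 5 transitions and 1 transversion over 31 sites: P = 5/31 = 0.161290, Q = 1/31 = 0.032258.
d = −0.5·ln(0.645162) − 0.25·ln(0.935484) = −0.5·(-0.438254) − 0.25·(-0.066691) = 0.2358.

0.2358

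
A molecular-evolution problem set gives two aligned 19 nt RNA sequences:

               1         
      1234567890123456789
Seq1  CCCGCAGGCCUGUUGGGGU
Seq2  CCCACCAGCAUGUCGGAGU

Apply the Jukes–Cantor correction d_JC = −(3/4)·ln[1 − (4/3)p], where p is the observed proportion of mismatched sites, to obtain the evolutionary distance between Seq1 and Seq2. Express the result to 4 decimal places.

0.4099

Differing sites — 4:G/A; 6:A/C; 7:G/A; 10:C/A; 14:U/C; 17:G/A.
p = 6/19 = 0.315789.
d = −0.75 · ln(1 − (4/3)·0.315789) = −0.75 · ln(0.578948) = −0.75 · (-0.546543) = 0.4099.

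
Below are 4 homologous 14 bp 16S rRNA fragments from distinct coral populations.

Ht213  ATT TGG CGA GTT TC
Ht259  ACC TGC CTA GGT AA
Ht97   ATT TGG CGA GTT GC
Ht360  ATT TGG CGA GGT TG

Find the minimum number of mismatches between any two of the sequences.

Pairwise Hamming distances:
  Ht213 vs Ht259: 7
  Ht213 vs Ht97: 1
  Ht213 vs Ht360: 2
  Ht259 vs Ht97: 7
  Ht259 vs Ht360: 6
  Ht97 vs Ht360: 3
The smallest is 1, between Ht213 and Ht97.

1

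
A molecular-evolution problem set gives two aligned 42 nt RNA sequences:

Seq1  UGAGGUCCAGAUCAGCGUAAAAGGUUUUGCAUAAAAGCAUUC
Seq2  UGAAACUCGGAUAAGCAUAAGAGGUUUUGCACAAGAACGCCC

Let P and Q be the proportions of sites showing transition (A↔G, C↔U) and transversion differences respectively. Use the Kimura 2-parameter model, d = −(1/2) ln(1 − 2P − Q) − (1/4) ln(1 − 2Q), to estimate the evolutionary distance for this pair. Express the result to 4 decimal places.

The sequences differ at positions 4 (G/A, transition), 5 (G/A, transition), 6 (U/C, transition), 7 (C/U, transition), 9 (A/G, transition), 13 (C/A, transversion), 17 (G/A, transition), 21 (A/G, transition), 32 (U/C, transition), 35 (A/G, transition), 37 (G/A, transition), 39 (A/G, transition), 40 (U/C, transition), 41 (U/C, transition).
Of the 14 differences, 13 transitions and 1 transversion over 42 sites: P = 13/42 = 0.309524, Q = 1/42 = 0.023810.
d = −0.5·ln(0.357142) − 0.25·ln(0.952380) = −0.5·(-1.029622) − 0.25·(-0.048791) = 0.5270.

0.5270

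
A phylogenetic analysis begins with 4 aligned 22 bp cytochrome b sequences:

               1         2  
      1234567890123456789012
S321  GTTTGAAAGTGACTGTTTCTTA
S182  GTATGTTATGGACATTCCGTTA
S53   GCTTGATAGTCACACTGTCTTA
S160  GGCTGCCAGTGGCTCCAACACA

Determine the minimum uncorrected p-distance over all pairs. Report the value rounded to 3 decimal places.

Pairwise Hamming distances:
  S321 vs S182: 10
  S321 vs S53: 6
  S321 vs S160: 11
  S182 vs S53: 10
  S182 vs S160: 15
  S53 vs S160: 12
The smallest is 6 mismatches, between S321 and S53; p = 6/22 = 0.273.

0.273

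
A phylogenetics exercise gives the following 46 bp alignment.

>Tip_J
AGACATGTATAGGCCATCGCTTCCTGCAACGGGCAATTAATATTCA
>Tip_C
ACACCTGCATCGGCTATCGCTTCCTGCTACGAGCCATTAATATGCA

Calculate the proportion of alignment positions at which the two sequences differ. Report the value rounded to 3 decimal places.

0.196

The sequences differ at positions 2 (G/C), 5 (A/C), 8 (T/C), 11 (A/C), 15 (C/T), 28 (A/T), 32 (G/A), 35 (A/C), 44 (T/G).
There are 9 differences over 46 sites, so p = 9/46 = 0.196.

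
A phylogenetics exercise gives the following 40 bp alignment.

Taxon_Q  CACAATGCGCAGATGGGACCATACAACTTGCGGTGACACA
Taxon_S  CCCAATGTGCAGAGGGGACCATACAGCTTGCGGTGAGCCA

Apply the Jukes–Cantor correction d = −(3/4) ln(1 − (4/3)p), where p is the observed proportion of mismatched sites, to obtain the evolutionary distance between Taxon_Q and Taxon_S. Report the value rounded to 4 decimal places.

The sequences differ at positions 2 (A/C), 8 (C/T), 14 (T/G), 26 (A/G), 37 (C/G), 38 (A/C).
p = 6/40 = 0.150000.
d = −0.75 · ln(1 − (4/3)·0.150000) = −0.75 · ln(0.800000) = −0.75 · (-0.223144) = 0.1674.

0.1674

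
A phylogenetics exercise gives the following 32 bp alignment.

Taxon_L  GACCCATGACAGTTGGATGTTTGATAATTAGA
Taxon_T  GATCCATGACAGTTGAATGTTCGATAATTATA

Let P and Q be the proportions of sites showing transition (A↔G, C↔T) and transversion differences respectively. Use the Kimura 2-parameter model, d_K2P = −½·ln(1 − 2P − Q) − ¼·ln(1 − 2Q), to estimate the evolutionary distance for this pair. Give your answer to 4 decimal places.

The sequences differ at positions 3 (C/T, transition), 16 (G/A, transition), 22 (T/C, transition), 31 (G/T, transversion).
Of the 4 differences, 3 transitions and 1 transversion over 32 sites: P = 3/32 = 0.093750, Q = 1/32 = 0.031250.
d = −0.5·ln(0.781250) − 0.25·ln(0.937500) = −0.5·(-0.246860) − 0.25·(-0.064539) = 0.1396.

0.1396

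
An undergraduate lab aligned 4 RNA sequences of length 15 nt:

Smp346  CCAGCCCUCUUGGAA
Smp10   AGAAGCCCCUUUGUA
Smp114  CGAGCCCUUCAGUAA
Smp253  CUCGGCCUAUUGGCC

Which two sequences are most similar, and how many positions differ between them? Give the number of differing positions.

Pairwise Hamming distances:
  Smp346 vs Smp10: 7
  Smp346 vs Smp114: 5
  Smp346 vs Smp253: 6
  Smp10 vs Smp114: 10
  Smp10 vs Smp253: 9
  Smp114 vs Smp253: 9
The smallest is 5, between Smp346 and Smp114.

5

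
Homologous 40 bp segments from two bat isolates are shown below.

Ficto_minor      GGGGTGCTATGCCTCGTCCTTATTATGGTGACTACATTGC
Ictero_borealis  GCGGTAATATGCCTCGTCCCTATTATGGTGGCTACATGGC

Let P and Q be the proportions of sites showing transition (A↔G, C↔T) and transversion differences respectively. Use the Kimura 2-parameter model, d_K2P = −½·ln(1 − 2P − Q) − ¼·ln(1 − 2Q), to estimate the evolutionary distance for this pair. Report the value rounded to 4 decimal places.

0.1681

Differing sites — 2:G/C (Tv); 6:G/A (Ti); 7:C/A (Tv); 20:T/C (Ti); 31:A/G (Ti); 38:T/G (Tv).
Of the 6 differences, 3 transitions and 3 transversions over 40 sites: P = 3/40 = 0.075000, Q = 3/40 = 0.075000.
d = −0.5·ln(0.775000) − 0.25·ln(0.850000) = −0.5·(-0.254892) − 0.25·(-0.162519) = 0.1681.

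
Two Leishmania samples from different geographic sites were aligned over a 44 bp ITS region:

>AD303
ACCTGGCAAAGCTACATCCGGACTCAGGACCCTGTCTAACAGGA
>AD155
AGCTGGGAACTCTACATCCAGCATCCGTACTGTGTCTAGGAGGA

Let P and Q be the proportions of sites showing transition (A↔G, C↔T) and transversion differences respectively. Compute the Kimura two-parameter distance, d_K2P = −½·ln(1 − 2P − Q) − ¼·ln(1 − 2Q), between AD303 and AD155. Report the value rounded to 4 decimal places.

Differing sites — 2:C/G (Tv); 7:C/G (Tv); 10:A/C (Tv); 11:G/T (Tv); 20:G/A (Ti); 22:A/C (Tv); 23:C/A (Tv); 26:A/C (Tv); 28:G/T (Tv); 31:C/T (Ti); 32:C/G (Tv); 39:A/G (Ti); 40:C/G (Tv).
Of the 13 differences, 3 transitions and 10 transversions over 44 sites: P = 3/44 = 0.068182, Q = 10/44 = 0.227273.
d = −0.5·ln(0.636363) − 0.25·ln(0.545454) = −0.5·(-0.451986) − 0.25·(-0.606137) = 0.3775.

0.3775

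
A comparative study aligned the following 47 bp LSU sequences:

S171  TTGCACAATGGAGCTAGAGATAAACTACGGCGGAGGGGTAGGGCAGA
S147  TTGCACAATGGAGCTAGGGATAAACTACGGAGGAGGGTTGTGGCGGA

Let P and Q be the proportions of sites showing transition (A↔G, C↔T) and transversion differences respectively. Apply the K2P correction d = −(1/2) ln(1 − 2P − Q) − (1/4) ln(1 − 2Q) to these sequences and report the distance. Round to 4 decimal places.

0.1404

Differing sites — 18:A/G (Ti); 31:C/A (Tv); 38:G/T (Tv); 40:A/G (Ti); 41:G/T (Tv); 45:A/G (Ti).
Of the 6 differences, 3 transitions and 3 transversions over 47 sites: P = 3/47 = 0.063830, Q = 3/47 = 0.063830.
d = −0.5·ln(0.808510) − 0.25·ln(0.872340) = −0.5·(-0.212562) − 0.25·(-0.136576) = 0.1404.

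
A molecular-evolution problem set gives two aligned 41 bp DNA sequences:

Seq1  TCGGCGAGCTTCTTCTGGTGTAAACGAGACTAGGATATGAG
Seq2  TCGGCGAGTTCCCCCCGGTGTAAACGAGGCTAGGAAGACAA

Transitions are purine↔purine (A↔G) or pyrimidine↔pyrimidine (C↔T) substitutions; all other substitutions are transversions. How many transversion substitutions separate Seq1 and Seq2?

Mismatches occur at site 9 (C↔T, transition), site 11 (T↔C, transition), site 13 (T↔C, transition), site 14 (T↔C, transition), site 16 (T↔C, transition), site 29 (A↔G, transition), site 36 (T↔A, transversion), site 37 (A↔G, transition), site 38 (T↔A, transversion), site 39 (G↔C, transversion), site 41 (G↔A, transition).
Of the 11 differences, 8 transitions and 3 transversions, so the answer is 3.

3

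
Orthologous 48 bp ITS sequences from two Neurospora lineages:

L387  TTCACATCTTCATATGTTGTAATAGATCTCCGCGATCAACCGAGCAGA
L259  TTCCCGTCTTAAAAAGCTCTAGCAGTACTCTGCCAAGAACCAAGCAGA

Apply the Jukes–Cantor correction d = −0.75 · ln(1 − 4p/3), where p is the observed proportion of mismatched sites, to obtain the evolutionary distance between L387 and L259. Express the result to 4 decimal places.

Differing sites — 4:A/C; 6:A/G; 11:C/A; 13:T/A; 15:T/A; 17:T/C; 19:G/C; 22:A/G; 23:T/C; 26:A/T; 27:T/A; 31:C/T; 34:G/C; 36:T/A; 37:C/G; 42:G/A.
p = 16/48 = 0.333333.
d = −0.75 · ln(1 − (4/3)·0.333333) = −0.75 · ln(0.555556) = −0.75 · (-0.587786) = 0.4408.

0.4408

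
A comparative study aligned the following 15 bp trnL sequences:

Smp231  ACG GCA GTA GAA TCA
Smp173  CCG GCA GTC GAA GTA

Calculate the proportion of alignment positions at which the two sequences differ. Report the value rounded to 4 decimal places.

Mismatches occur at site 1 (A/C), site 9 (A/C), site 13 (T/G), site 14 (C/T).
There are 4 differences over 15 sites, so p = 4/15 = 0.2667.

0.2667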